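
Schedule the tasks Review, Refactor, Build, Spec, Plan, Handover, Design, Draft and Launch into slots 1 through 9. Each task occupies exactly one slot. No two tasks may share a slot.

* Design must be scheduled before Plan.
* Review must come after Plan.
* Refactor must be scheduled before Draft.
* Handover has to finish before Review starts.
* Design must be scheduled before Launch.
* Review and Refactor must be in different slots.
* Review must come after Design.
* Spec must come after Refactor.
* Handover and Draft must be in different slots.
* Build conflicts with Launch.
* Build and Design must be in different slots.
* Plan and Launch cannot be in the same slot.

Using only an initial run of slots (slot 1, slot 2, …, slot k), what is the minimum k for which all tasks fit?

9 slots

The precedence chain requires at least 3 distinct slots.
With at most 1 per slot and 9 tasks, at least 9 slots are needed.
9 works (last occupied slot: 9): for example Refactor -> 5; Launch -> 8; Spec -> 6; Design -> 1; Handover -> 3; Review -> 4; Build -> 9; Draft -> 7; Plan -> 2.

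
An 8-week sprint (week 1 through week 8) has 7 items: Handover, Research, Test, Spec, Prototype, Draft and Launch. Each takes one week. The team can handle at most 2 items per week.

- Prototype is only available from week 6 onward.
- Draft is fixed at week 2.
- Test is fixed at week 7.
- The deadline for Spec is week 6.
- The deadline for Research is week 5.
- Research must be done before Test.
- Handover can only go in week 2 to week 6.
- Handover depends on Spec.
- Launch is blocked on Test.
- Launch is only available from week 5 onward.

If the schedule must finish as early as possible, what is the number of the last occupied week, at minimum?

The precedence chain requires at least 3 distinct weeks.
With at most 2 per week and 7 tasks, at least 4 weeks are needed.
Propagating the time windows through the other constraints, Launch can't land before week 8, so the schedule must run through at least week 8.
8 works (last occupied week: week 8): for example Test in week 7, Research in week 1, Spec in week 1, Draft in week 2, Prototype in week 6, Launch in week 8, Handover in week 2.

week 8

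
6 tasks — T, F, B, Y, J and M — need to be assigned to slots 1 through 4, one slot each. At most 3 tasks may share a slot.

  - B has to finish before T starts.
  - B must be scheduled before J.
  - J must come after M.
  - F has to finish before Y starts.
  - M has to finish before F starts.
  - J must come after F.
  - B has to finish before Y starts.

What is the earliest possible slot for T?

Precedence pushes T to at least 2.
T at 2 is achievable: B -> 1, M -> 1, T -> 2, Y -> 3, J -> 3, F -> 2.

2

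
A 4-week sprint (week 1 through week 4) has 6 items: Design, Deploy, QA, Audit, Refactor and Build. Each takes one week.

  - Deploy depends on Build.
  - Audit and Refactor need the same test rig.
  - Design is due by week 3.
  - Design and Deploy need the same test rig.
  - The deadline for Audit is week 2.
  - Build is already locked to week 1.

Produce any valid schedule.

QA=week 1; Refactor=week 2; Build=week 1; Deploy=week 2; Design=week 1; Audit=week 1

Checking: Build(week 1) before Deploy(week 2); Design(week 1) != Deploy(week 2); Audit(week 1) != Refactor(week 2); Audit=week 1 in [week 1,week 2]; Design=week 1 in [week 1,week 3]; Build=week 1 in [week 1,week 1].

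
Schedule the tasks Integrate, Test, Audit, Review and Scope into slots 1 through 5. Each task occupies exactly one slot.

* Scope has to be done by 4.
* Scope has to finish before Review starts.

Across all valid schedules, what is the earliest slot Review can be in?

2

Precedence pushes Review to at least 2.
Review at 2 is achievable: Integrate -> 1, Test -> 1, Review -> 2, Audit -> 1, Scope -> 1.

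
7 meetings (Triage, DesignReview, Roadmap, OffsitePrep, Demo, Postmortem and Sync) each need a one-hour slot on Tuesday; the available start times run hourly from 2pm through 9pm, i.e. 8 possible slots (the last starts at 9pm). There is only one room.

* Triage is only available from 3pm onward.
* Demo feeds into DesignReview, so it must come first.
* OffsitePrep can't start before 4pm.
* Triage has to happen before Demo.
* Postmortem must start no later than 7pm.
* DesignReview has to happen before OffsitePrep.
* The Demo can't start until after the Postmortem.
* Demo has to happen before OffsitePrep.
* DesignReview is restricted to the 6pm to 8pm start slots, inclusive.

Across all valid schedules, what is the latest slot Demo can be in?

7pm

Precedence pushes Demo to at least 4pm; downstream work caps Demo at 7pm.
Demo at 7pm is achievable: OffsitePrep in 9pm; Triage in 3pm; Demo in 7pm; Sync in 5pm; Roadmap in 4pm; DesignReview in 8pm; Postmortem in 2pm.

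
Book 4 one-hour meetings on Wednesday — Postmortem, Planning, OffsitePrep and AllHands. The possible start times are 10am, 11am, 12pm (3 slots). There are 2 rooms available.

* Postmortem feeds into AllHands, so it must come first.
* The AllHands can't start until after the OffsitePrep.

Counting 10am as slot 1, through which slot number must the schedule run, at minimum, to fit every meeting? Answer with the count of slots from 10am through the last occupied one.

The precedence chain requires at least 2 distinct slots.
With at most 2 per slot and 4 meetings, at least 2 slots are needed.
2 works (last occupied slot: 11am): for example OffsitePrep in 10am, Postmortem in 10am, AllHands in 11am, Planning in 11am.

2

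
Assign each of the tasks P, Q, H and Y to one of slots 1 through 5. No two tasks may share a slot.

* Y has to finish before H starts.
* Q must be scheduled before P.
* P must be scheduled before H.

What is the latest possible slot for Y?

4

Downstream work caps Y at 4.
Y at 4 is achievable: P -> 2, Y -> 4, Q -> 1, H -> 5.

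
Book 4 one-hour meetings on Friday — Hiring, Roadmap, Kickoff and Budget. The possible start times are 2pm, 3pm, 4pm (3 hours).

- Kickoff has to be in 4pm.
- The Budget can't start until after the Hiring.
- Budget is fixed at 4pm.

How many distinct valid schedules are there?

6

Splitting on Hiring: it can be 2pm (3), 3pm (3). Listing each branch's schedules as (Roadmap, Kickoff, Budget):
Hiring=2pm: (2pm,4pm,4pm) (3pm,4pm,4pm) (4pm,4pm,4pm) — 3.
Hiring=3pm: (2pm,4pm,4pm) (3pm,4pm,4pm) (4pm,4pm,4pm) — 3.
Summing: 3 + 3 = 6.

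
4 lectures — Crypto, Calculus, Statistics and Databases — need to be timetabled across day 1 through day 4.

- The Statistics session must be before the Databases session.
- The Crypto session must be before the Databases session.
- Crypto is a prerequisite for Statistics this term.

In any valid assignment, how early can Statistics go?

Precedence pushes Statistics to at least day 2; downstream work caps Statistics at day 3.
Statistics at day 2 is achievable: Databases -> day 3, Calculus -> day 1, Crypto -> day 1, Statistics -> day 2.

day 2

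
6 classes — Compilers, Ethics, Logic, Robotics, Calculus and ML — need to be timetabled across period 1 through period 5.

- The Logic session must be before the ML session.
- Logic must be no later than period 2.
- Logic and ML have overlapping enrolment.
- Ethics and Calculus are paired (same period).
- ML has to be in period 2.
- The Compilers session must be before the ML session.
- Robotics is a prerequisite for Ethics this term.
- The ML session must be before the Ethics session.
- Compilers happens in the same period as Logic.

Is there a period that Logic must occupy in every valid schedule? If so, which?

Logic's window is period 1–period 2.
ML is fixed at period 2, and Logic can't share a period with ML.
So Logic must be period 1.

period 1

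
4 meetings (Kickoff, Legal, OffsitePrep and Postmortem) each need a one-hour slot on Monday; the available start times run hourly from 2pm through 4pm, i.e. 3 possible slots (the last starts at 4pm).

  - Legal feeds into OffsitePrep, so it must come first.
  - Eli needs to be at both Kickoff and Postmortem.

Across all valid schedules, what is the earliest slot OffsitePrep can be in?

Precedence pushes OffsitePrep to at least 3pm.
OffsitePrep at 3pm is achievable: Postmortem -> 3pm, Kickoff -> 2pm, Legal -> 2pm, OffsitePrep -> 3pm.

3pm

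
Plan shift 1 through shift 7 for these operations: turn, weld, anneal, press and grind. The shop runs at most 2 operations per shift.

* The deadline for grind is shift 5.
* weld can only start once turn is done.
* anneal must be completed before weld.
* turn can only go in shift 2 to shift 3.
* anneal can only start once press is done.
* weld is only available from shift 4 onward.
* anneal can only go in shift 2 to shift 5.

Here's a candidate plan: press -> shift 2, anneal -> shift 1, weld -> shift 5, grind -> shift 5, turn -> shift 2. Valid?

The shop runs at most 2 operations per shift — holds.
anneal must be completed before weld — holds.
anneal can only start once press is done — violated.
weld can only start once turn is done — holds.
anneal can only go in shift 2 to shift 5 — violated.
The deadline for grind is shift 5 — holds.
turn can only go in shift 2 to shift 3 — holds.
weld is only available from shift 4 onward — holds.

Invalid. anneal can only start once press is done.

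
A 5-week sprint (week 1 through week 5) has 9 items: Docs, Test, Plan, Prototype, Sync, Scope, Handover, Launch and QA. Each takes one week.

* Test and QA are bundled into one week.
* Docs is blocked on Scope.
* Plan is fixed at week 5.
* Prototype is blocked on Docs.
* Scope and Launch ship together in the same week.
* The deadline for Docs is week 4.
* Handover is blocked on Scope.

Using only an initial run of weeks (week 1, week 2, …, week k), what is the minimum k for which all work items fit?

5 weeks

The precedence chain requires at least 3 distinct weeks.
Plan can't be placed before week 5, so the schedule must run through at least week 5.
5 works (last occupied week: week 5): for example Sync in week 1; Launch in week 1; QA in week 1; Plan in week 5; Docs in week 2; Scope in week 1; Test in week 1; Handover in week 2; Prototype in week 3.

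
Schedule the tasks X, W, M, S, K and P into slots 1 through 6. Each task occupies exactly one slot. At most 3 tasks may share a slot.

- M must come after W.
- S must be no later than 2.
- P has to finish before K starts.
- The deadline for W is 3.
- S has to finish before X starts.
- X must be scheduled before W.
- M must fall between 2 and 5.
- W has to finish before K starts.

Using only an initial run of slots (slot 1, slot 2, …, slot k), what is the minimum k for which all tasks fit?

The precedence chain requires at least 4 distinct slots.
With at most 3 per slot and 6 tasks, at least 2 slots are needed.
4 works (last occupied slot: 4): for example K=4, X=2, W=3, P=1, S=1, M=4.

4 slots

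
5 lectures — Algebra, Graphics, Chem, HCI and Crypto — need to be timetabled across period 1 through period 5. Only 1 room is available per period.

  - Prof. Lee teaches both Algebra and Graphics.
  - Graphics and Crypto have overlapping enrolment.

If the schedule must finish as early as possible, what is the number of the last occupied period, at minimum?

With at most 1 per period and 5 lectures, at least 5 periods are needed.
5 works (last occupied period: period 5): for example Crypto=period 5; Graphics=period 2; Chem=period 3; Algebra=period 1; HCI=period 4.

period 5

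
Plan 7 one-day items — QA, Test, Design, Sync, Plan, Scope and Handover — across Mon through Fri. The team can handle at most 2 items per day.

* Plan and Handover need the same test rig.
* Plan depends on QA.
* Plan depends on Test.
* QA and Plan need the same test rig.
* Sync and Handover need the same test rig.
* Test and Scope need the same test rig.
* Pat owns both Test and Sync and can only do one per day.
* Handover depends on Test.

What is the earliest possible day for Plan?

Precedence pushes Plan to at least Tue.
Plan at Tue is achievable: Scope -> Wed, Design -> Tue, QA -> Mon, Sync -> Thu, Handover -> Wed, Plan -> Tue, Test -> Mon.

Tue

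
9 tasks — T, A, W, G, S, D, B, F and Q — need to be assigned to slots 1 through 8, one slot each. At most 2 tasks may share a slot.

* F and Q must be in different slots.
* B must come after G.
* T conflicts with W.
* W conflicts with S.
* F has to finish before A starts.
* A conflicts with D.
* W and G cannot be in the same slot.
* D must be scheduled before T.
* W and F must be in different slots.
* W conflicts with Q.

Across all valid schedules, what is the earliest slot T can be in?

Precedence pushes T to at least 2.
T at 2 is achievable: S=3, D=1, W=4, G=3, F=1, T=2, A=2, Q=5, B=4.

2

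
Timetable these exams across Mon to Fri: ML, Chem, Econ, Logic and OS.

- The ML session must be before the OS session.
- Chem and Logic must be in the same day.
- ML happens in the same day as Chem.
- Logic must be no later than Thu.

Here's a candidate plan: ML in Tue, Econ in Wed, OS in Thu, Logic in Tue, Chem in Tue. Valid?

Logic must be no later than Thu — holds.
ML happens in the same day as Chem — holds.
Chem and Logic must be in the same day — holds.
The ML session must be before the OS session — holds.

Yes, all constraints hold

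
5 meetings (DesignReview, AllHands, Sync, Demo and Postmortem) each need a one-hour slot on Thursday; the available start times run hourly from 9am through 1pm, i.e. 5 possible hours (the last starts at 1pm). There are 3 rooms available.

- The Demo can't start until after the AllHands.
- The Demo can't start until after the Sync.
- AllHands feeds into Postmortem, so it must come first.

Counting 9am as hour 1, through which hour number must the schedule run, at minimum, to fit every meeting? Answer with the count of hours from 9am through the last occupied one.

2 hours

The precedence chain requires at least 2 distinct hours.
With at most 3 per hour and 5 meetings, at least 2 hours are needed.
2 works (last occupied hour: 10am): for example Postmortem in 10am; Demo in 10am; AllHands in 9am; Sync in 9am; DesignReview in 9am.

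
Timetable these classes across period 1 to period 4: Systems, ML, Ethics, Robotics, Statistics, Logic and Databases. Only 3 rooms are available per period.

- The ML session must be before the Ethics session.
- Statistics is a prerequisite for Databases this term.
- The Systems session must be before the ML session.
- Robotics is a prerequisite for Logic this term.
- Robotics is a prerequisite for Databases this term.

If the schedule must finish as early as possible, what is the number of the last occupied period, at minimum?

The precedence chain requires at least 3 distinct periods.
With at most 3 per period and 7 classes, at least 3 periods are needed.
3 works (last occupied period: period 3): for example Logic -> period 2, Robotics -> period 1, ML -> period 2, Statistics -> period 1, Systems -> period 1, Databases -> period 2, Ethics -> period 3.

period 3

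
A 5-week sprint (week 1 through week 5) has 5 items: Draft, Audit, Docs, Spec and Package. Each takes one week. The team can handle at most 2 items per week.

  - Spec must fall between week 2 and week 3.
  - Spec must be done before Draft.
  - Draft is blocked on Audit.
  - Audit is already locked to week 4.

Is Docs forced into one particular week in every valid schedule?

No

Docs can be week 1 (e.g. Audit -> week 4, Package -> week 1, Spec -> week 2, Draft -> week 5, Docs -> week 1) or week 2 (e.g. Package=week 1; Docs=week 2; Spec=week 2; Draft=week 5; Audit=week 4).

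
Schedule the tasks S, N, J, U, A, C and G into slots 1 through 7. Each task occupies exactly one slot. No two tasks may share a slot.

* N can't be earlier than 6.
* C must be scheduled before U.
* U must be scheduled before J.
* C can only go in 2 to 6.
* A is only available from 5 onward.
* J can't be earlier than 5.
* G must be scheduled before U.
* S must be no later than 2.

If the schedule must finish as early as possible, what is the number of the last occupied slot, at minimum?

7

The precedence chain requires at least 3 distinct slots.
With at most 1 per slot and 7 tasks, at least 7 slots are needed.
N can't be placed before 6, so the schedule must run through at least slot 6.
7 works (last occupied slot: 7): for example S -> 1; N -> 6; A -> 7; J -> 5; C -> 2; G -> 3; U -> 4.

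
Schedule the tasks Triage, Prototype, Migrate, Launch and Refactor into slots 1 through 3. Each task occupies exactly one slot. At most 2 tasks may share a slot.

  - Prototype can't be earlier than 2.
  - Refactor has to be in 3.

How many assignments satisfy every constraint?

Splitting on Triage: it can be 1 (9), 2 (6), 3 (3). Listing each branch's schedules as (Prototype, Migrate, Launch, Refactor):
Triage=1: (2,1,2,3) (2,1,3,3) (2,2,1,3) (2,2,3,3) (2,3,1,3) (2,3,2,3) (3,1,2,3) (3,2,1,3) (3,2,2,3) — 9.
Triage=2: (2,1,1,3) (2,1,3,3) (2,3,1,3) (3,1,1,3) (3,1,2,3) (3,2,1,3) — 6.
Triage=3: (2,1,1,3) (2,1,2,3) (2,2,1,3) — 3.
Summing: 9 + 6 + 3 = 18.

18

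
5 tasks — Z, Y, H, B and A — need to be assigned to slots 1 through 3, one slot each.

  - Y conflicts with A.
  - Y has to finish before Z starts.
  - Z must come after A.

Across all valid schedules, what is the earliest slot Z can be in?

Precedence pushes Z to at least 2.
Z at 3 is achievable: H=1, Y=1, B=1, A=2, Z=3.
Nothing earlier works — the conflict constraints rule out every slot before 3.

3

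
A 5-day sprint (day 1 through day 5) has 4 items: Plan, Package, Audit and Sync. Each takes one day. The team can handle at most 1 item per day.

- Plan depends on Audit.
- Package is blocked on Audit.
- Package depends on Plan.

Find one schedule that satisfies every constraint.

Package=day 3, Sync=day 4, Plan=day 2, Audit=day 1

Checking: Audit(day 1) before Package(day 3); Audit(day 1) before Plan(day 2); Plan(day 2) before Package(day 3); max 1 per day (cap 1).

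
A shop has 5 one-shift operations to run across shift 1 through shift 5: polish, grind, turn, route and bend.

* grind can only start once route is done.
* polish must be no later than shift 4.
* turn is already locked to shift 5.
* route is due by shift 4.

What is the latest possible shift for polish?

shift 4

Polish's own window allows nothing later than shift 4.
polish at shift 4 is achievable: grind -> shift 2; turn -> shift 5; bend -> shift 1; polish -> shift 4; route -> shift 1.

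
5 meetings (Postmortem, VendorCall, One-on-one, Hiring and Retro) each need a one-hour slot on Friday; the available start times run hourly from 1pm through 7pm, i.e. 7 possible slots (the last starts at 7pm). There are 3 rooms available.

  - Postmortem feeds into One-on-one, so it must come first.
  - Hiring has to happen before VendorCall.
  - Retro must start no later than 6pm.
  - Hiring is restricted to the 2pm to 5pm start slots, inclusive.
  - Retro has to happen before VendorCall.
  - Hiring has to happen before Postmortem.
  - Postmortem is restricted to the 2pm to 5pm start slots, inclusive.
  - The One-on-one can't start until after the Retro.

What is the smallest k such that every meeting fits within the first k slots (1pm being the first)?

4 slots

The precedence chain requires at least 3 distinct slots.
With at most 3 per slot and 5 meetings, at least 2 slots are needed.
Propagating the time windows through the other constraints, One-on-one can't land before 4pm — that is slot 4 counting from 1pm — so the schedule must run through at least 4 slots.
4 works (last occupied slot: 4pm): for example Postmortem=3pm, One-on-one=4pm, Retro=1pm, Hiring=2pm, VendorCall=3pm.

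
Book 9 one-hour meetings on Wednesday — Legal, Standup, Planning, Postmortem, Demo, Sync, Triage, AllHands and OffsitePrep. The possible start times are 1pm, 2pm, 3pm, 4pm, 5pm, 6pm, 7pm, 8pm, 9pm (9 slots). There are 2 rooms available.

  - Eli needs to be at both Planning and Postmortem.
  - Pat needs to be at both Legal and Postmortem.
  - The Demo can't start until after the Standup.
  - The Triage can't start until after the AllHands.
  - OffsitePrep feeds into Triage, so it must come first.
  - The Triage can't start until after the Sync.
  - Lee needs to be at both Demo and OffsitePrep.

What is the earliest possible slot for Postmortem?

1pm

Postmortem at 1pm is achievable: Standup in 3pm; Legal in 4pm; Sync in 1pm; Postmortem in 1pm; Demo in 4pm; OffsitePrep in 2pm; Triage in 3pm; Planning in 5pm; AllHands in 2pm.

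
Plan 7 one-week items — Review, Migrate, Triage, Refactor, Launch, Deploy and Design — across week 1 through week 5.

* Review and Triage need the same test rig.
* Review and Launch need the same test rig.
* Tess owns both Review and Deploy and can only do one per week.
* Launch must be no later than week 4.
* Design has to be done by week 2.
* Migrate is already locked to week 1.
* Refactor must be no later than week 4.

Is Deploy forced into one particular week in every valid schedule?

No

Deploy can be week 1 (e.g. Launch -> week 1; Deploy -> week 1; Triage -> week 1; Review -> week 2; Design -> week 1; Migrate -> week 1; Refactor -> week 1) or week 2 (e.g. Triage in week 1, Migrate in week 1, Refactor in week 1, Review in week 3, Design in week 1, Launch in week 1, Deploy in week 2).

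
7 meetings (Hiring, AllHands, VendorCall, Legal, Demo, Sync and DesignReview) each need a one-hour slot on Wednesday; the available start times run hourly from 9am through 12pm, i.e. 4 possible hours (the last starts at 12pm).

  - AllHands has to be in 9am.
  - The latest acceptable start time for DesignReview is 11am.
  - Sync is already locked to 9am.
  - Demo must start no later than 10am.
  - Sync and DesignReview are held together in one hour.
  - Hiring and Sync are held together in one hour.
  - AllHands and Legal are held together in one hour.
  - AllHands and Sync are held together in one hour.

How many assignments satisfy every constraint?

8

Splitting on VendorCall: it can be 9am (2), 10am (2), 11am (2), 12pm (2). Listing each branch's schedules as (Hiring, AllHands, Legal, Demo, Sync, DesignReview):
VendorCall=9am: (9am,9am,9am,9am,9am,9am) (9am,9am,9am,10am,9am,9am) — 2.
VendorCall=10am: (9am,9am,9am,9am,9am,9am) (9am,9am,9am,10am,9am,9am) — 2.
VendorCall=11am: (9am,9am,9am,9am,9am,9am) (9am,9am,9am,10am,9am,9am) — 2.
VendorCall=12pm: (9am,9am,9am,9am,9am,9am) (9am,9am,9am,10am,9am,9am) — 2.
Summing: 2 + 2 + 2 + 2 = 8.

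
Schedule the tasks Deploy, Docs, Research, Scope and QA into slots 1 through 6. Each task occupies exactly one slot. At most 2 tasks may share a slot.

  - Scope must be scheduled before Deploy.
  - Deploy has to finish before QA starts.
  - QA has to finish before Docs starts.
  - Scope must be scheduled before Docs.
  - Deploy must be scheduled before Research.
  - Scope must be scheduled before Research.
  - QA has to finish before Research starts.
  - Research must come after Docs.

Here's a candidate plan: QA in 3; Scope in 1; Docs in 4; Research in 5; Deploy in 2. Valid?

Yes

Scope must be scheduled before Docs — holds.
Research must come after Docs — holds.
At most 2 tasks may share a slot — holds.
Scope must be scheduled before Deploy — holds.
Deploy must be scheduled before Research — holds.
Deploy has to finish before QA starts — holds.
Scope must be scheduled before Research — holds.
QA has to finish before Docs starts — holds.
QA has to finish before Research starts — holds.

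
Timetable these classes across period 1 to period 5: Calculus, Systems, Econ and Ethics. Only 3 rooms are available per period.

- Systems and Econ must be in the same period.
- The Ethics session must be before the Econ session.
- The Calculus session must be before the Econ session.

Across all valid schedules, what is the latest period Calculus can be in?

period 4

Downstream work caps Calculus at period 4.
Calculus at period 4 is achievable: Systems in period 5, Calculus in period 4, Ethics in period 1, Econ in period 5.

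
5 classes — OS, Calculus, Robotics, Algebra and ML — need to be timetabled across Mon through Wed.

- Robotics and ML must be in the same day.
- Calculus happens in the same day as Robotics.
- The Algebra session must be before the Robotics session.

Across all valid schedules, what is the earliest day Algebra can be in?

Mon

Downstream work caps Algebra at Tue.
Algebra at Mon is achievable: Calculus in Tue; Algebra in Mon; ML in Tue; OS in Mon; Robotics in Tue.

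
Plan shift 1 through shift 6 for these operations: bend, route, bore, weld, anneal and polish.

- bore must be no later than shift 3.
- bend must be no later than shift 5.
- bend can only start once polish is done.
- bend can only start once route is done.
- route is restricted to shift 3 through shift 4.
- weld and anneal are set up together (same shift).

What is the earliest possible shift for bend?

shift 4

Precedence pushes bend to at least shift 4; bend's own window allows nothing later than shift 5.
bend at shift 4 is achievable: anneal=shift 1, polish=shift 1, bore=shift 1, bend=shift 4, route=shift 3, weld=shift 1.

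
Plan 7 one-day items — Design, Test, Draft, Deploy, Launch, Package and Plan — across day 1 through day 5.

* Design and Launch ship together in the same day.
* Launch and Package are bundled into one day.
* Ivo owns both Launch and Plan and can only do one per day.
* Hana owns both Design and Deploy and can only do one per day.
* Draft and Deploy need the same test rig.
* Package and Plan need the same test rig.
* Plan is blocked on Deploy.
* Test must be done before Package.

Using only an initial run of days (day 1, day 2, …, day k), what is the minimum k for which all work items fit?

The precedence chain requires at least 2 distinct days.
Could 2 days be enough, i.e. nothing placed later than day 2? No: Package must come after Test (at day 1 or later) → {day 2}; Plan must come after Deploy (at day 1 or later) → {day 2}; Launch must be in the same day as Package (in {day 2}) → {day 2}; Plan can't share with Launch (day 2) → nothing is left.
So 2 days is not enough.
3 works (last occupied day: day 3): for example Test -> day 1, Deploy -> day 1, Plan -> day 3, Package -> day 2, Design -> day 2, Launch -> day 2, Draft -> day 2.

3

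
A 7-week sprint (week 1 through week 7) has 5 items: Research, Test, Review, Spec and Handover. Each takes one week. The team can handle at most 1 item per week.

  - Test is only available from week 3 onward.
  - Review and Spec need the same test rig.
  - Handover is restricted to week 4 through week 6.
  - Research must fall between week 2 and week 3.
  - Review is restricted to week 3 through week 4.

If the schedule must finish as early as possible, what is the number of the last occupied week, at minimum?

5

With at most 1 per week and 5 work items, at least 5 weeks are needed.
Handover can't be placed before week 4, so the schedule must run through at least week 4.
5 works (last occupied week: week 5): for example Spec in week 1, Research in week 2, Test in week 5, Review in week 3, Handover in week 4.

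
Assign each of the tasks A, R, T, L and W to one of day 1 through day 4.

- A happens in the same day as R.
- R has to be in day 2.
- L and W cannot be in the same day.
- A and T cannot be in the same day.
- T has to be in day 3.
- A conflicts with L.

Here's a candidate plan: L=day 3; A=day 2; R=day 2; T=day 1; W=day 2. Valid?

Invalid. T has to be in day 3.

A conflicts with L — holds.
R has to be in day 2 — holds.
A happens in the same day as R — holds.
A and T cannot be in the same day — holds.
L and W cannot be in the same day — holds.
T has to be in day 3 — violated.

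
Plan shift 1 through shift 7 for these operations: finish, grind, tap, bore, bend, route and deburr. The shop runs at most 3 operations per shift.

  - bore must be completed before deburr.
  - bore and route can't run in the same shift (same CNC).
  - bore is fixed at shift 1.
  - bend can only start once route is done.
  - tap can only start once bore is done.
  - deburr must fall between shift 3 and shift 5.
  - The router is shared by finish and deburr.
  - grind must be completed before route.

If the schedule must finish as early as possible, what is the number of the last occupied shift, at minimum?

3

The precedence chain requires at least 3 distinct shifts.
With at most 3 per shift and 7 operations, at least 3 shifts are needed.
3 works (last occupied shift: shift 3): for example deburr -> shift 3, grind -> shift 1, bend -> shift 3, route -> shift 2, finish -> shift 1, tap -> shift 2, bore -> shift 1.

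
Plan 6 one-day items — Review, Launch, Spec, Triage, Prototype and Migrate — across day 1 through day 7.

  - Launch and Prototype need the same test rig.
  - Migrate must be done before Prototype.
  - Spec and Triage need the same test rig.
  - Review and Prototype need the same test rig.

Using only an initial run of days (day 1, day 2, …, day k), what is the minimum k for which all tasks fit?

The precedence chain requires at least 2 distinct days.
2 works (last occupied day: day 2): for example Spec=day 1, Migrate=day 1, Review=day 1, Launch=day 1, Prototype=day 2, Triage=day 2.

2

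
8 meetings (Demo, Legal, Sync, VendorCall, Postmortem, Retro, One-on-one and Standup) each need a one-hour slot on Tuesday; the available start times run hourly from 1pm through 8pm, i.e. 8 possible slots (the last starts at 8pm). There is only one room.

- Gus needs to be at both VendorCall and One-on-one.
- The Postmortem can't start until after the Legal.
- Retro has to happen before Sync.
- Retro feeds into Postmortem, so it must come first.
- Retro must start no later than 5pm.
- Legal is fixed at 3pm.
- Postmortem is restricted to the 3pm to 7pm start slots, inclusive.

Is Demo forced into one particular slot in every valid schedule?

No

Demo can be 1pm (e.g. Standup=8pm, Postmortem=4pm, Legal=3pm, One-on-one=7pm, Sync=5pm, VendorCall=6pm, Retro=2pm, Demo=1pm) or 2pm (e.g. Retro=1pm; Demo=2pm; Sync=5pm; VendorCall=6pm; Postmortem=4pm; Standup=8pm; Legal=3pm; One-on-one=7pm).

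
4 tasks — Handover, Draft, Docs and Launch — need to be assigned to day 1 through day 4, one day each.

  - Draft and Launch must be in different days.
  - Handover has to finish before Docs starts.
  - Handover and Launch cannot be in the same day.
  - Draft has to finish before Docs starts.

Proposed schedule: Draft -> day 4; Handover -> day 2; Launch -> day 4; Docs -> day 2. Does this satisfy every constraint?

Handover and Launch cannot be in the same day — holds.
Draft has to finish before Docs starts — violated.
Draft and Launch must be in different days — violated.
Handover has to finish before Docs starts — violated.

Invalid. Draft has to finish before Docs starts.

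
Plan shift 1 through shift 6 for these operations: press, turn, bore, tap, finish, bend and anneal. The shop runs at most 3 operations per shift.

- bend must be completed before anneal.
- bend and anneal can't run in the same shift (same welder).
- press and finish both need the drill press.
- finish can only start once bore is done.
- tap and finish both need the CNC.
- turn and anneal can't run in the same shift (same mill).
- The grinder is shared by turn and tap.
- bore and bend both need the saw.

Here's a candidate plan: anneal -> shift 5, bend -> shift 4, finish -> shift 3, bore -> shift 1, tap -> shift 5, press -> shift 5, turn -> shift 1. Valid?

Yes

tap and finish both need the CNC — holds.
The grinder is shared by turn and tap — holds.
bore and bend both need the saw — holds.
bend and anneal can't run in the same shift (same welder) — holds.
finish can only start once bore is done — holds.
bend must be completed before anneal — holds.
press and finish both need the drill press — holds.
turn and anneal can't run in the same shift (same mill) — holds.
The shop runs at most 3 operations per shift — holds.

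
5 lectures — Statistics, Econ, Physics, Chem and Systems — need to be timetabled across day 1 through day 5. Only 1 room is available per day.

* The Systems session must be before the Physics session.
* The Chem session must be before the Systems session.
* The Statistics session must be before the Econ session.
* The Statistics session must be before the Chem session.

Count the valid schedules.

4

Enumerating: Econ in day 4, Statistics in day 1, Physics in day 5, Chem in day 2, Systems in day 3 | Econ -> day 5, Statistics -> day 1, Systems -> day 3, Chem -> day 2, Physics -> day 4 | Econ=day 3, Systems=day 4, Chem=day 2, Physics=day 5, Statistics=day 1 | Physics=day 5, Chem=day 3, Econ=day 2, Statistics=day 1, Systems=day 4.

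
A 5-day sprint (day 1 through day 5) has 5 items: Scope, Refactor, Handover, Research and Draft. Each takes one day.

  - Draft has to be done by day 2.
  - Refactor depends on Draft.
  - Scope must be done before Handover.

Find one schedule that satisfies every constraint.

Scope in day 1; Refactor in day 2; Handover in day 2; Research in day 1; Draft in day 1

Checking: Scope(day 1) before Handover(day 2); Draft(day 1) before Refactor(day 2); Draft=day 1 in [day 1,day 2].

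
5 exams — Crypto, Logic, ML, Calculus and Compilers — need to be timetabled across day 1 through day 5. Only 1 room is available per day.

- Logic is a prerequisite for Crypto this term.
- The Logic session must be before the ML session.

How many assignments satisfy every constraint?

Splitting on Crypto: it can be day 2 (6), day 3 (10), day 4 (12), day 5 (12). Listing each branch's schedules as (Logic, ML, Calculus, Compilers) by day number:
Crypto=day 2: (1,3,4,5) (1,3,5,4) (1,4,3,5) (1,4,5,3) (1,5,3,4) (1,5,4,3) — 6.
Crypto=day 3: (1,2,4,5) (1,2,5,4) (1,4,2,5) (1,4,5,2) (1,5,2,4) (1,5,4,2) (2,4,1,5) (2,4,5,1) (2,5,1,4) (2,5,4,1) — 10.
Crypto=day 4: (1,2,3,5) (1,2,5,3) (1,3,2,5) (1,3,5,2) (1,5,2,3) (1,5,3,2) (2,3,1,5) (2,3,5,1) (2,5,1,3) (2,5,3,1) (3,5,1,2) (3,5,2,1) — 12.
Crypto=day 5: (1,2,3,4) (1,2,4,3) (1,3,2,4) (1,3,4,2) (1,4,2,3) (1,4,3,2) (2,3,1,4) (2,3,4,1) (2,4,1,3) (2,4,3,1) (3,4,1,2) (3,4,2,1) — 12.
Summing: 6 + 10 + 12 + 12 = 40.

40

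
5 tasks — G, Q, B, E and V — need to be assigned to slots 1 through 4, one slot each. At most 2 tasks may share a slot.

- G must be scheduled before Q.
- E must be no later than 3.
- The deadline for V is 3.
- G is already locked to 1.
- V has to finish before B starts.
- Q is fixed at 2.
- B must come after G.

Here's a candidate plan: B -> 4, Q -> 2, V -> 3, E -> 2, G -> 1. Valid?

Valid

At most 2 tasks may share a slot — holds.
V has to finish before B starts — holds.
B must come after G — holds.
G is already locked to 1 — holds.
The deadline for V is 3 — holds.
G must be scheduled before Q — holds.
E must be no later than 3 — holds.
Q is fixed at 2 — holds.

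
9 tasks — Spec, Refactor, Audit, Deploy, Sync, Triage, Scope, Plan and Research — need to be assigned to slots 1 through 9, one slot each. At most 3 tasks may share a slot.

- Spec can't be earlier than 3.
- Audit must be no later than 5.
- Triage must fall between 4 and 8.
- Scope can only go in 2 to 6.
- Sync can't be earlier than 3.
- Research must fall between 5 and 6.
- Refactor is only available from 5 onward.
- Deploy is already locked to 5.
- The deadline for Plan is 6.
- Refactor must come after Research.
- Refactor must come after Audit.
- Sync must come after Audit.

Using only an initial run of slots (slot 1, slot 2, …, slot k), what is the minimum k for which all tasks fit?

6 slots

The precedence chain requires at least 2 distinct slots.
With at most 3 per slot and 9 tasks, at least 3 slots are needed.
Propagating the time windows through the other constraints, Refactor can't land before 6, so the schedule must run through at least slot 6.
6 works (last occupied slot: 6): for example Spec=3, Scope=2, Audit=1, Sync=3, Research=5, Plan=1, Deploy=5, Triage=4, Refactor=6.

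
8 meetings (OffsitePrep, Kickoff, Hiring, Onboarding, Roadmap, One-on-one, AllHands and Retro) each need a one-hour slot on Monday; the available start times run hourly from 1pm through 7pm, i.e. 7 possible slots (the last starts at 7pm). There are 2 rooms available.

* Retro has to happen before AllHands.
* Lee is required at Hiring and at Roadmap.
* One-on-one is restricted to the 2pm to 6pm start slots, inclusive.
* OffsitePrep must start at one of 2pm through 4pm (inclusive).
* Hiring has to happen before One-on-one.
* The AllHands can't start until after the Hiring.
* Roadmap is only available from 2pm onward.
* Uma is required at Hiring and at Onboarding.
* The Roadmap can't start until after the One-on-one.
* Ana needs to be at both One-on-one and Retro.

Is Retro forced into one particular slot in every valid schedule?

Retro can be 1pm (e.g. Hiring=1pm, Kickoff=4pm, OffsitePrep=2pm, Retro=1pm, Roadmap=3pm, AllHands=3pm, Onboarding=4pm, One-on-one=2pm) or 2pm (e.g. AllHands -> 3pm; Roadmap -> 4pm; Hiring -> 1pm; Onboarding -> 4pm; OffsitePrep -> 2pm; One-on-one -> 3pm; Kickoff -> 1pm; Retro -> 2pm).

No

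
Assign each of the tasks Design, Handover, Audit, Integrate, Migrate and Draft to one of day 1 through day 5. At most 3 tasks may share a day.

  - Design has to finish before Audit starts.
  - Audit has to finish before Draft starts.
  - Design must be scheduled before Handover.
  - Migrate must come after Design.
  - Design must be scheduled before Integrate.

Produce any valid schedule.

Draft in day 3; Migrate in day 3; Audit in day 2; Design in day 1; Integrate in day 2; Handover in day 2

Checking: Design(day 1) before Handover(day 2); Audit(day 2) before Draft(day 3); Design(day 1) before Migrate(day 3); Design(day 1) before Integrate(day 2); Design(day 1) before Audit(day 2); max 3 per day (cap 3).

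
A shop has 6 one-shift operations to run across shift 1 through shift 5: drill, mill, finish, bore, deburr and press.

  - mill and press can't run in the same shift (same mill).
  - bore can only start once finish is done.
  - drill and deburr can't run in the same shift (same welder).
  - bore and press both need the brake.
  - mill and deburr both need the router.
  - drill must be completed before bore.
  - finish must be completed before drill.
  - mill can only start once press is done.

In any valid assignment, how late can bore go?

Precedence pushes bore to at least shift 3.
bore at shift 5 is achievable: deburr in shift 1, bore in shift 5, finish in shift 1, mill in shift 2, press in shift 1, drill in shift 2.

shift 5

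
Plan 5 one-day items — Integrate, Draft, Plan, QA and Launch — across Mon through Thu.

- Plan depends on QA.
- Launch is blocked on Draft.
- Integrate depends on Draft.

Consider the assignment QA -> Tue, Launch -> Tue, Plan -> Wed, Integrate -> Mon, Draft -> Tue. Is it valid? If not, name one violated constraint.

No — it violates: Integrate depends on Draft

Plan depends on QA — holds.
Launch is blocked on Draft — violated.
Integrate depends on Draft — violated.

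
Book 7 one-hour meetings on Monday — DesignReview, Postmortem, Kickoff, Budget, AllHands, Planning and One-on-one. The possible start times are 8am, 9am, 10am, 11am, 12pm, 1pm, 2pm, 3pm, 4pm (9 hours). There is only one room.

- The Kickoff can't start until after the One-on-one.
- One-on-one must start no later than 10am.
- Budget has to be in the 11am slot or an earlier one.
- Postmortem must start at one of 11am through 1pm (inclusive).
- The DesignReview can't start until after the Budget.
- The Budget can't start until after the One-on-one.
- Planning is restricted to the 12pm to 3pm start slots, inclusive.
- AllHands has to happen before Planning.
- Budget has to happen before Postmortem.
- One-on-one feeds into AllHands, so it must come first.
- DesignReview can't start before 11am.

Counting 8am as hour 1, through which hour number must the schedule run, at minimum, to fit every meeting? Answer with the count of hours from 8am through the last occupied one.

7

The precedence chain requires at least 3 distinct hours.
With at most 1 per hour and 7 meetings, at least 7 hours are needed.
Planning can't be placed before 12pm — that is hour 5 counting from 8am — so the schedule must run through at least 5 hours.
7 works (last occupied hour: 2pm): for example One-on-one=8am, Kickoff=2pm, Budget=9am, AllHands=10am, Planning=12pm, DesignReview=1pm, Postmortem=11am.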